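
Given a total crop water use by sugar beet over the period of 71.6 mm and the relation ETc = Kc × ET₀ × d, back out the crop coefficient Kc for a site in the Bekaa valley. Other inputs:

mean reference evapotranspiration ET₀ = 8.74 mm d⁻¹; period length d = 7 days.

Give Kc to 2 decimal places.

1.17

ETc = Kc × ET₀ × d  ⇒  Kc = ETc / (ET₀ × d)
Kc = 71.6 / (8.74 × 7) = 71.6 / 61.18 = 1.1703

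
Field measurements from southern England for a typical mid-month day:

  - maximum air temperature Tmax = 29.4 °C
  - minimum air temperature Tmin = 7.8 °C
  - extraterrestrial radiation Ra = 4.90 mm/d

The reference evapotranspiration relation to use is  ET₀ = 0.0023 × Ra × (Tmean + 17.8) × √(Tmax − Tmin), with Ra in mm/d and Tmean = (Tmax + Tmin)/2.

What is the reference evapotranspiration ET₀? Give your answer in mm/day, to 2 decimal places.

Tmean = (29.4 + 7.8)/2 = 18.60 °C
ET₀ = 0.0023 × 4.90 × (18.60 + 17.8) × √21.6 = 0.0023 × 4.90 × 36.40 × 4.6476 = 1.9066 mm/d

1.91 mm/day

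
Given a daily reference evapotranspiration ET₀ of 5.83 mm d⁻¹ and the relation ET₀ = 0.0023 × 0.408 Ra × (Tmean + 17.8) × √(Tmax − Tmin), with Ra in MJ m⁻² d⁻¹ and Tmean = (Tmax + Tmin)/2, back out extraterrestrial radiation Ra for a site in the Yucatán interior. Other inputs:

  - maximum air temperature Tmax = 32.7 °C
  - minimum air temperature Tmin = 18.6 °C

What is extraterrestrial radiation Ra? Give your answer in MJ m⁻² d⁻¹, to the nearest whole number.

Tmean = (32.7+18.6)/2 = 25.65 °C; ΔT = 14.1
Ra = ET₀ / [0.0023 × 0.408 × (Tmean+17.8) × √ΔT]
   = 5.83 / (0.0023 × 0.408 × 43.45 × 3.7550) = 38.079 MJ m⁻² d⁻¹

38 MJ m⁻² d⁻¹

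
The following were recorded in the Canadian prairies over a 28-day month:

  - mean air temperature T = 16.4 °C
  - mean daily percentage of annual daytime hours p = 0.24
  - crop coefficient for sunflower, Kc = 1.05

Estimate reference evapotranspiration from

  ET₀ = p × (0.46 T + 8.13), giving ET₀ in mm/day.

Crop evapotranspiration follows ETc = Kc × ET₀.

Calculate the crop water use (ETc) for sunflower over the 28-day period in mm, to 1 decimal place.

110.6 mm

ET₀ = 0.24 × (0.46 × 16.4 + 8.13) = 0.24 × 15.674 = 3.7618 mm/d
ETc = Kc × ET₀ = 1.05 × 3.7618 = 3.9499 mm/d
Over 28 days: 3.9499 × 28 = 110.597 mm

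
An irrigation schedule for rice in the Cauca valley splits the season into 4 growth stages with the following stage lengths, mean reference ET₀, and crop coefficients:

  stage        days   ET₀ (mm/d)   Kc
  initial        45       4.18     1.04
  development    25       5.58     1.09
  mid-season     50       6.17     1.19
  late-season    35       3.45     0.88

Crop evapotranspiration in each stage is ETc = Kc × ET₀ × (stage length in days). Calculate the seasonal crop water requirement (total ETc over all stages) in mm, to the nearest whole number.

821 mm

initial: 1.04 × 4.18 × 45 = 195.62 mm
development: 1.09 × 5.58 × 25 = 152.06 mm
mid-season: 1.19 × 6.17 × 50 = 367.12 mm
late-season: 0.88 × 3.45 × 35 = 106.26 mm
Seasonal total = 821.06 mm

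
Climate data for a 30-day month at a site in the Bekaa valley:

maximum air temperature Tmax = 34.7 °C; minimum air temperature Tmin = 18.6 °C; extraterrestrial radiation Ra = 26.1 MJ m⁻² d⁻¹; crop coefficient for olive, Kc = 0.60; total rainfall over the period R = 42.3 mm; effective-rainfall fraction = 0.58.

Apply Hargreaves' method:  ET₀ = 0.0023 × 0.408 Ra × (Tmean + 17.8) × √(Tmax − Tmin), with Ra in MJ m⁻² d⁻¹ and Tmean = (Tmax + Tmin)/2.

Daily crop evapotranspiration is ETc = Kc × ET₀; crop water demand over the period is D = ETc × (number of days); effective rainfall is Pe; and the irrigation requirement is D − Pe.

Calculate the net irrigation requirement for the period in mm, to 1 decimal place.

Tmean = (34.7 + 18.6)/2 = 26.65 °C
0.408 Ra = 0.408 × 26.1 = 10.6488 mm/d equivalent
ET₀ = 0.0023 × 10.6488 × (26.65 + 17.8) × √16.1 = 0.0023 × 10.6488 × 44.45 × 4.0125 = 4.3683 mm/d
ETc = Kc × ET₀ = 0.60 × 4.3683 = 2.6210 mm/d
Crop demand D = ETc × 30 d = 2.6210 × 30 = 78.630 mm
Pe = 0.58 × 42.3 = 24.534 mm
D − Pe = 78.630 − 24.534 = 54.096 mm

54.1 mm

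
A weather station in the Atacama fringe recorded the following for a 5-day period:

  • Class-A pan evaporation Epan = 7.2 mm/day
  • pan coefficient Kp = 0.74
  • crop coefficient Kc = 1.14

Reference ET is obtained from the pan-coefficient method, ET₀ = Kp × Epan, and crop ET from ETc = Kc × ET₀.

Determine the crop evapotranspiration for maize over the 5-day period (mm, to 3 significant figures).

30.4 mm

ET₀ = 0.74 × 7.2 = 5.3280 mm/d
ETc = Kc × ET₀ = 1.14 × 5.3280 = 6.0739 mm/d
Over 5 days: 6.0739 × 5 = 30.370 mm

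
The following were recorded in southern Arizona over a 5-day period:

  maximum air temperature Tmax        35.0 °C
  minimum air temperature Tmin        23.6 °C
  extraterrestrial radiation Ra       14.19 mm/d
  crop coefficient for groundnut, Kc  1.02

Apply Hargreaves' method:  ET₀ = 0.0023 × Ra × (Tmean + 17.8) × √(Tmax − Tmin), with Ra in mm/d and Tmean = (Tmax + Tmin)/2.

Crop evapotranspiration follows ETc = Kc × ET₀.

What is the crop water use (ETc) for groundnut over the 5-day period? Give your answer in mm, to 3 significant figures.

26.5 mm

Tmean = (35.0 + 23.6)/2 = 29.30 °C
ET₀ = 0.0023 × 14.19 × (29.30 + 17.8) × √11.4 = 0.0023 × 14.19 × 47.10 × 3.3764 = 5.1902 mm/d
ETc = Kc × ET₀ = 1.02 × 5.1902 = 5.2940 mm/d
Over 5 days: 5.2940 × 5 = 26.470 mm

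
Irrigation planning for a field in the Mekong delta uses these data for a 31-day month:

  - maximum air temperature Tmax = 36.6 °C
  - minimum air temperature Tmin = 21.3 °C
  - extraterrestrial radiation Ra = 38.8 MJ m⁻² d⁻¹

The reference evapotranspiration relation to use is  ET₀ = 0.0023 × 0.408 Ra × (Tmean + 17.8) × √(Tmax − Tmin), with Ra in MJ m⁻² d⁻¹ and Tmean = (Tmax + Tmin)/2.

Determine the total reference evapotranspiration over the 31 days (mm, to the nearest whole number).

206 mm

Tmean = (36.6 + 21.3)/2 = 28.95 °C
0.408 Ra = 0.408 × 38.8 = 15.8304 mm/d equivalent
ET₀ = 0.0023 × 15.8304 × (28.95 + 17.8) × √15.3 = 0.0023 × 15.8304 × 46.75 × 3.9115 = 6.6580 mm/d
Over 31 days: 6.6580 × 31 = 206.398 mm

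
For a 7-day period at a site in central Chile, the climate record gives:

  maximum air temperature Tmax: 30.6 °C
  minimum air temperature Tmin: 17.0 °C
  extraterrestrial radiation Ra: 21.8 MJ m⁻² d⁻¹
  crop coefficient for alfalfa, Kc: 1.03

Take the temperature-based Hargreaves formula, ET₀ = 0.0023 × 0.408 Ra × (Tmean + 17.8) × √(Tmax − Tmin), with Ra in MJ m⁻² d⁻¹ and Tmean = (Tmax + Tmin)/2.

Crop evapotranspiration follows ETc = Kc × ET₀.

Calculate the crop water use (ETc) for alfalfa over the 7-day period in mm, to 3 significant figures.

22.6 mm

Tmean = (30.6 + 17.0)/2 = 23.80 °C
0.408 Ra = 0.408 × 21.8 = 8.8944 mm/d equivalent
ET₀ = 0.0023 × 8.8944 × (23.80 + 17.8) × √13.6 = 0.0023 × 8.8944 × 41.60 × 3.6878 = 3.1384 mm/d
ETc = Kc × ET₀ = 1.03 × 3.1384 = 3.2326 mm/d
Over 7 days: 3.2326 × 7 = 22.628 mm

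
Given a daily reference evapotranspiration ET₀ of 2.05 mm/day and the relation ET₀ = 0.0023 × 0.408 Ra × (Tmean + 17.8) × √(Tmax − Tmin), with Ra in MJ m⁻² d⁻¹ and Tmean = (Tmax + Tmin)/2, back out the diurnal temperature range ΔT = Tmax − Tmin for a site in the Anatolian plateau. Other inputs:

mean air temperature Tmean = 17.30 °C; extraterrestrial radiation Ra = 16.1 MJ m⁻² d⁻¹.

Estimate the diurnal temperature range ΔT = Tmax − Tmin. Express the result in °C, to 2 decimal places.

14.94 °C

√ΔT = ET₀ / [0.0023 × 0.408 × Ra × (Tmean+17.8)] = 2.05 / (0.0023 × 6.5688 × 35.10) = 3.8657
ΔT = 3.8657² = 14.944 °C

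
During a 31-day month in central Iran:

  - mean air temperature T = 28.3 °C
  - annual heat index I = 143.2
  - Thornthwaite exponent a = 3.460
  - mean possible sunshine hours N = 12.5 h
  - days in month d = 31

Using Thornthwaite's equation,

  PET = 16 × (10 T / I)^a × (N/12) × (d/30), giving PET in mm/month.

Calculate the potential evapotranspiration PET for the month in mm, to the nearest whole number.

10T/I = 10 × 28.3 / 143.2 = 1.9763
(10T/I)^a = 1.9763^3.460 = 10.5597
Uncorrected PET = 16 × 10.5597 = 168.955 mm
Correction = (N/12)(d/30) = (12.5/12)(31/30) = 1.0764
PET = 168.955 × 1.0764 = 181.863 mm/month

182 mm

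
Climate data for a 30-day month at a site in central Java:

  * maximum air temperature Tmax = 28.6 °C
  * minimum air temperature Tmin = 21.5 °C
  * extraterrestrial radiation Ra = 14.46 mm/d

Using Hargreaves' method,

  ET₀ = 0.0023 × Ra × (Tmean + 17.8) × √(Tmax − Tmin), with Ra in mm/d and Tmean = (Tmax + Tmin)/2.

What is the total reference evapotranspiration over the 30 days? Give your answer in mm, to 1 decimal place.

Tmean = (28.6 + 21.5)/2 = 25.05 °C
ET₀ = 0.0023 × 14.46 × (25.05 + 17.8) × √7.1 = 0.0023 × 14.46 × 42.85 × 2.6646 = 3.7973 mm/d
Over 30 days: 3.7973 × 30 = 113.919 mm

113.9 mm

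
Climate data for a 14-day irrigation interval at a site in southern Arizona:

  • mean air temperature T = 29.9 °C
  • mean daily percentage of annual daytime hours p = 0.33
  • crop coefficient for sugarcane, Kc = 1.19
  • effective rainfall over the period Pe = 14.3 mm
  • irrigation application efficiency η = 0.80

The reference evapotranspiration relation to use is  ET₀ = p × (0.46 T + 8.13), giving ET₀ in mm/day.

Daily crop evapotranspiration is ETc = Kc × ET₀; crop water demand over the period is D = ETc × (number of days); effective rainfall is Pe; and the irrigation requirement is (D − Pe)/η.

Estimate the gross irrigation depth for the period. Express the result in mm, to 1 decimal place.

ET₀ = 0.33 × (0.46 × 29.9 + 8.13) = 0.33 × 21.884 = 7.2217 mm/d
ETc = Kc × ET₀ = 1.19 × 7.2217 = 8.5938 mm/d
Crop demand D = ETc × 14 d = 8.5938 × 14 = 120.313 mm
D − Pe = 120.313 − 14.3 = 106.013 mm
Gross irrigation = 106.013 / 0.80 = 132.516 mm

132.5 mm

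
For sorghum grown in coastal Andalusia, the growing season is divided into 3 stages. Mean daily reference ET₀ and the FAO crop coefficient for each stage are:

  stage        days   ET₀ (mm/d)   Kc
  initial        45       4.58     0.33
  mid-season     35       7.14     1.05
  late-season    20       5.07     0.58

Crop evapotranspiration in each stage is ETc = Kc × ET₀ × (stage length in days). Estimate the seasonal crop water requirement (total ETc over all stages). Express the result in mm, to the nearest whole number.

389 mm

initial: 0.33 × 4.58 × 45 = 68.01 mm
mid-season: 1.05 × 7.14 × 35 = 262.40 mm
late-season: 0.58 × 5.07 × 20 = 58.81 mm
Seasonal total = 389.22 mm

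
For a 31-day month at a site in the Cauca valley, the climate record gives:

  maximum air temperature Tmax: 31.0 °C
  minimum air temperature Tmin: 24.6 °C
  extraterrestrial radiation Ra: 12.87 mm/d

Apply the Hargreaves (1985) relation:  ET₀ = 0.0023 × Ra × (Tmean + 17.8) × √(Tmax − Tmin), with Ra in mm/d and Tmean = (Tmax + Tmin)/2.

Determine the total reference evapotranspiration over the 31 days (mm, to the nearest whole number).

106 mm

Tmean = (31.0 + 24.6)/2 = 27.80 °C
ET₀ = 0.0023 × 12.87 × (27.80 + 17.8) × √6.4 = 0.0023 × 12.87 × 45.60 × 2.5298 = 3.4147 mm/d
Over 31 days: 3.4147 × 31 = 105.856 mm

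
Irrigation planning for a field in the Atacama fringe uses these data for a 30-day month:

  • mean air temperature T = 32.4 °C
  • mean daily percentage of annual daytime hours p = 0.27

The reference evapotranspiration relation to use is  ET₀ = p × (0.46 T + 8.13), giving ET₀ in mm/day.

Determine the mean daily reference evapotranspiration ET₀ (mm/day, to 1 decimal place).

ET₀ = 0.27 × (0.46 × 32.4 + 8.13) = 0.27 × 23.034 = 6.2192 mm/d

6.2 mm/day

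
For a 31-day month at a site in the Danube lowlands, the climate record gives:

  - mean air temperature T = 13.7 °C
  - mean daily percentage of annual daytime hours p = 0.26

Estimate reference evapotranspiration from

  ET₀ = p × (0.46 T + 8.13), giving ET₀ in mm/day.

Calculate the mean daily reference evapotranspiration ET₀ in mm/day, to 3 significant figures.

3.75 mm/day

ET₀ = 0.26 × (0.46 × 13.7 + 8.13) = 0.26 × 14.432 = 3.7523 mm/d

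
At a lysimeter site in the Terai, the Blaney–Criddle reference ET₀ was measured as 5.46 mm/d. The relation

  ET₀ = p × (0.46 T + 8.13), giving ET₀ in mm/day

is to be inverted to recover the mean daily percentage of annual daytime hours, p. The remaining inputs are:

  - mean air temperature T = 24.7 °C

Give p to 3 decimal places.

0.280

p = ET₀ / (0.46 T + 8.13) = 5.46 / (0.46 × 24.7 + 8.13) = 5.46 / 19.492 = 0.2801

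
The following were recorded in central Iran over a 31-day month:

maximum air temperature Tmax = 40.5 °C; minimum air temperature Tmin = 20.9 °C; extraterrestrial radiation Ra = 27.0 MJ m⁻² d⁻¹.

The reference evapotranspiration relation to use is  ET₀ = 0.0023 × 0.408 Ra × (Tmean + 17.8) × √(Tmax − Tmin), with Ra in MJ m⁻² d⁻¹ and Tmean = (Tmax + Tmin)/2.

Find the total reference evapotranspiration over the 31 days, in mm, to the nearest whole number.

169 mm

Tmean = (40.5 + 20.9)/2 = 30.70 °C
0.408 Ra = 0.408 × 27.0 = 11.0160 mm/d equivalent
ET₀ = 0.0023 × 11.0160 × (30.70 + 17.8) × √19.6 = 0.0023 × 11.0160 × 48.50 × 4.4272 = 5.4403 mm/d
Over 31 days: 5.4403 × 31 = 168.649 mm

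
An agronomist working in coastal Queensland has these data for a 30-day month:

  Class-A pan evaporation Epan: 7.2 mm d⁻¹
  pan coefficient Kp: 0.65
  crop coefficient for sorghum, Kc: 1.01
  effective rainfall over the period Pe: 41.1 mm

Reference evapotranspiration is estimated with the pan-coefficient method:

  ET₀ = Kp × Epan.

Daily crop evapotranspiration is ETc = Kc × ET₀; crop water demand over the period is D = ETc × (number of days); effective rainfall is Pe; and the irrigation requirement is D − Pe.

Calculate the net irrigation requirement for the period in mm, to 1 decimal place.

ET₀ = 0.65 × 7.2 = 4.6800 mm/d
ETc = Kc × ET₀ = 1.01 × 4.6800 = 4.7268 mm/d
Crop demand D = ETc × 30 d = 4.7268 × 30 = 141.804 mm
D − Pe = 141.804 − 41.1 = 100.704 mm

100.7 mm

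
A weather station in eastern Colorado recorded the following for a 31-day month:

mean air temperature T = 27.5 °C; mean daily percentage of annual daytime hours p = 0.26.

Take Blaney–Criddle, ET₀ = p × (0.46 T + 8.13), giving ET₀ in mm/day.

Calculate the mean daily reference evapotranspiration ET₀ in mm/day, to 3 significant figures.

ET₀ = 0.26 × (0.46 × 27.5 + 8.13) = 0.26 × 20.780 = 5.4028 mm/d

5.40 mm/day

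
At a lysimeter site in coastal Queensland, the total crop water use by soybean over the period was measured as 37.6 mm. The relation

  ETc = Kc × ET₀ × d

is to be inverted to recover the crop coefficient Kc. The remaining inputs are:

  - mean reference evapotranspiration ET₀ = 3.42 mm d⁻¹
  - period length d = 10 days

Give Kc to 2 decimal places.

ETc = Kc × ET₀ × d  ⇒  Kc = ETc / (ET₀ × d)
Kc = 37.6 / (3.42 × 10) = 37.6 / 34.20 = 1.0994

1.10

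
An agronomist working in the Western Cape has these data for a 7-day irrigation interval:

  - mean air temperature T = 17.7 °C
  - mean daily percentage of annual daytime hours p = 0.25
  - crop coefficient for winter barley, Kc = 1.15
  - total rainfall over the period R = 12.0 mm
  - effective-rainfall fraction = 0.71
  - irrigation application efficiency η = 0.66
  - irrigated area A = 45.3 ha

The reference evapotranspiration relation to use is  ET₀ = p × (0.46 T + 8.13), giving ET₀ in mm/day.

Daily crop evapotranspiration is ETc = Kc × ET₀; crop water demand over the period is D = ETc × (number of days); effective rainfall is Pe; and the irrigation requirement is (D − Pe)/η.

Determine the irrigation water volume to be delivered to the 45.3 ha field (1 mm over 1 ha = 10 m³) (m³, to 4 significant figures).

16630 m³

ET₀ = 0.25 × (0.46 × 17.7 + 8.13) = 0.25 × 16.272 = 4.0680 mm/d
ETc = Kc × ET₀ = 1.15 × 4.0680 = 4.6782 mm/d
Crop demand D = ETc × 7 d = 4.6782 × 7 = 32.747 mm
Pe = 0.71 × 12.0 = 8.520 mm
D − Pe = 32.747 − 8.520 = 24.227 mm
Gross irrigation = 24.227 / 0.66 = 36.708 mm
Volume = 36.708 mm × 45.3 ha × 10 = 16628.7 m³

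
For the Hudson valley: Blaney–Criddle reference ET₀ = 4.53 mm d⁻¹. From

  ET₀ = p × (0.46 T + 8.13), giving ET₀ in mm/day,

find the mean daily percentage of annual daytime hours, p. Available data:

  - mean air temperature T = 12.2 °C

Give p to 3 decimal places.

0.330

p = ET₀ / (0.46 T + 8.13) = 4.53 / (0.46 × 12.2 + 8.13) = 4.53 / 13.742 = 0.3296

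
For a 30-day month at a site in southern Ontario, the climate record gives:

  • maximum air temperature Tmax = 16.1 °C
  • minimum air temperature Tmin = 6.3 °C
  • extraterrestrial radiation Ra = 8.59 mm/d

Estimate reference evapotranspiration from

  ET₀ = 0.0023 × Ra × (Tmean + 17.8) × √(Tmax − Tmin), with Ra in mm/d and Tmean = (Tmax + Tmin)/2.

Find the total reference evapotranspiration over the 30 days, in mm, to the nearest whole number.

Tmean = (16.1 + 6.3)/2 = 11.20 °C
ET₀ = 0.0023 × 8.59 × (11.20 + 17.8) × √9.8 = 0.0023 × 8.59 × 29.00 × 3.1305 = 1.7936 mm/d
Over 30 days: 1.7936 × 30 = 53.808 mm

54 mm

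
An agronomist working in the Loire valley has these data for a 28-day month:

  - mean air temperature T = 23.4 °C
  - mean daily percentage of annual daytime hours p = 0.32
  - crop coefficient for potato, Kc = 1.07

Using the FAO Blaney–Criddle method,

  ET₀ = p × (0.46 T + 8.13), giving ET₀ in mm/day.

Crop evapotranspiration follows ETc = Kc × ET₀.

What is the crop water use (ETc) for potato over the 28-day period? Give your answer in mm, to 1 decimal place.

ET₀ = 0.32 × (0.46 × 23.4 + 8.13) = 0.32 × 18.894 = 6.0461 mm/d
ETc = Kc × ET₀ = 1.07 × 6.0461 = 6.4693 mm/d
Over 28 days: 6.4693 × 28 = 181.140 mm

181.1 mm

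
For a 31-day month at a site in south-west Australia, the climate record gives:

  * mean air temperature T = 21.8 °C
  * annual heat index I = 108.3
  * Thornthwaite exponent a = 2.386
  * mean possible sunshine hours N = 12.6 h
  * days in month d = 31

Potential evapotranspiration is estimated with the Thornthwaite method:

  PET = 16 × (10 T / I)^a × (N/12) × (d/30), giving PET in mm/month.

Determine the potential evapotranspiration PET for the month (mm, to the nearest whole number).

10T/I = 10 × 21.8 / 108.3 = 2.0129
(10T/I)^a = 2.0129^2.386 = 5.3079
Uncorrected PET = 16 × 5.3079 = 84.926 mm
Correction = (N/12)(d/30) = (12.6/12)(31/30) = 1.0850
PET = 84.926 × 1.0850 = 92.145 mm/month

92 mm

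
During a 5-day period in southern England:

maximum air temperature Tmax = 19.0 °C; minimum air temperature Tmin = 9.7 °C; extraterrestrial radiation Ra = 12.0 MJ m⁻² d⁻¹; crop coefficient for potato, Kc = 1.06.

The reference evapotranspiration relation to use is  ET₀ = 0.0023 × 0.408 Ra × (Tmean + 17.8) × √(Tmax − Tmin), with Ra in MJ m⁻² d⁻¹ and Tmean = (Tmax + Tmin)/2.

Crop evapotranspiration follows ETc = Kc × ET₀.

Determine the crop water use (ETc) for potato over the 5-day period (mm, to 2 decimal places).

Tmean = (19.0 + 9.7)/2 = 14.35 °C
0.408 Ra = 0.408 × 12.0 = 4.8960 mm/d equivalent
ET₀ = 0.0023 × 4.8960 × (14.35 + 17.8) × √9.3 = 0.0023 × 4.8960 × 32.15 × 3.0496 = 1.1041 mm/d
ETc = Kc × ET₀ = 1.06 × 1.1041 = 1.1703 mm/d
Over 5 days: 1.1703 × 5 = 5.852 mm

5.85 mm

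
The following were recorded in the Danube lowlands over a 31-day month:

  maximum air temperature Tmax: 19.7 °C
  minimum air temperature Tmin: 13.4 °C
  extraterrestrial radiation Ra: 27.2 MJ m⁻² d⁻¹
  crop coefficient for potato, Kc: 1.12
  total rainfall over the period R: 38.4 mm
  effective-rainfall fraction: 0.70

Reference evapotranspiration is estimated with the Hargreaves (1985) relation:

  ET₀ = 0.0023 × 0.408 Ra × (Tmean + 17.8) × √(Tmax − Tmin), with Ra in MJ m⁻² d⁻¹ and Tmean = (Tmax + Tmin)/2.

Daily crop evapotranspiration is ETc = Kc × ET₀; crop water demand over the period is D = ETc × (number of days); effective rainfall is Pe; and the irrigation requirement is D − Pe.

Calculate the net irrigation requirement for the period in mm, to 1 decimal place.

49.5 mm

Tmean = (19.7 + 13.4)/2 = 16.55 °C
0.408 Ra = 0.408 × 27.2 = 11.0976 mm/d equivalent
ET₀ = 0.0023 × 11.0976 × (16.55 + 17.8) × √6.3 = 0.0023 × 11.0976 × 34.35 × 2.5100 = 2.2007 mm/d
ETc = Kc × ET₀ = 1.12 × 2.2007 = 2.4648 mm/d
Crop demand D = ETc × 31 d = 2.4648 × 31 = 76.409 mm
Pe = 0.70 × 38.4 = 26.880 mm
D − Pe = 76.409 − 26.880 = 49.529 mm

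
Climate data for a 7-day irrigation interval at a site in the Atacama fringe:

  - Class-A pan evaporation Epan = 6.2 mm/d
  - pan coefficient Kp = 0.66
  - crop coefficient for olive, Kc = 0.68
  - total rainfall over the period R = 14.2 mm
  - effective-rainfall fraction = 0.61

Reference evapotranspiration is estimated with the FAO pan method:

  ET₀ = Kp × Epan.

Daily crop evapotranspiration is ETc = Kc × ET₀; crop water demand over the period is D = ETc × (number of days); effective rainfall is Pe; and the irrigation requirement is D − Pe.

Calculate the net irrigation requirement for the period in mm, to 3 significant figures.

ET₀ = 0.66 × 6.2 = 4.0920 mm/d
ETc = Kc × ET₀ = 0.68 × 4.0920 = 2.7826 mm/d
Crop demand D = ETc × 7 d = 2.7826 × 7 = 19.478 mm
Pe = 0.61 × 14.2 = 8.662 mm
D − Pe = 19.478 − 8.662 = 10.816 mm

10.8 mm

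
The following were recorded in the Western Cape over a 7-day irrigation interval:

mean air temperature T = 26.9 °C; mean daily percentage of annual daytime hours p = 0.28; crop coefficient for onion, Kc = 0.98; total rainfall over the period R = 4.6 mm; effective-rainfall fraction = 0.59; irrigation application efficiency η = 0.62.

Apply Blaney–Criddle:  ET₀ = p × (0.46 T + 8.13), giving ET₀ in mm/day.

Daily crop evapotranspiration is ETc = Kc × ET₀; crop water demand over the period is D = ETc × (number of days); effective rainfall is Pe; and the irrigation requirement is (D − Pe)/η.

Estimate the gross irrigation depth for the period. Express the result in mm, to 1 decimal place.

59.1 mm

ET₀ = 0.28 × (0.46 × 26.9 + 8.13) = 0.28 × 20.504 = 5.7411 mm/d
ETc = Kc × ET₀ = 0.98 × 5.7411 = 5.6263 mm/d
Crop demand D = ETc × 7 d = 5.6263 × 7 = 39.384 mm
Pe = 0.59 × 4.6 = 2.714 mm
D − Pe = 39.384 − 2.714 = 36.670 mm
Gross irrigation = 36.670 / 0.62 = 59.145 mm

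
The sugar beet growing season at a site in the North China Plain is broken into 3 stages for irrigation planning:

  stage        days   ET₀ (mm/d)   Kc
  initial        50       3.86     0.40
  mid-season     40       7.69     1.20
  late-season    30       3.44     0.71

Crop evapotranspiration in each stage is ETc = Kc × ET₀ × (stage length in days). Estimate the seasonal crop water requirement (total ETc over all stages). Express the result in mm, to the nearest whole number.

520 mm

initial: 0.40 × 3.86 × 50 = 77.20 mm
mid-season: 1.20 × 7.69 × 40 = 369.12 mm
late-season: 0.71 × 3.44 × 30 = 73.27 mm
Seasonal total = 519.59 mm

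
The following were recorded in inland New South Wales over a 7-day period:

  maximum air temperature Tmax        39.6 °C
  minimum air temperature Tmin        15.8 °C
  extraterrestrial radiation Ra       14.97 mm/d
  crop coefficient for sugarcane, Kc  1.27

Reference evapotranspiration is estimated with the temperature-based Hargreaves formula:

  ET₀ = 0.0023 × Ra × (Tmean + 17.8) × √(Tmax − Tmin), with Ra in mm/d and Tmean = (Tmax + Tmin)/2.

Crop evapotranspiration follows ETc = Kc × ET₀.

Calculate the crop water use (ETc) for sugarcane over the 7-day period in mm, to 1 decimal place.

Tmean = (39.6 + 15.8)/2 = 27.70 °C
ET₀ = 0.0023 × 14.97 × (27.70 + 17.8) × √23.8 = 0.0023 × 14.97 × 45.50 × 4.8785 = 7.6427 mm/d
ETc = Kc × ET₀ = 1.27 × 7.6427 = 9.7062 mm/d
Over 7 days: 9.7062 × 7 = 67.943 mm

67.9 mm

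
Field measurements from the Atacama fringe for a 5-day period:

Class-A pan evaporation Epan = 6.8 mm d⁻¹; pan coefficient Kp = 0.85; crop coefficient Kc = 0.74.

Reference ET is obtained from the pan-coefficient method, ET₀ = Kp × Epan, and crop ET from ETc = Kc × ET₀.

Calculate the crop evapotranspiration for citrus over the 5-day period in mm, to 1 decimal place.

ET₀ = 0.85 × 6.8 = 5.7800 mm/d
ETc = Kc × ET₀ = 0.74 × 5.7800 = 4.2772 mm/d
Over 5 days: 4.2772 × 5 = 21.386 mm

21.4 mm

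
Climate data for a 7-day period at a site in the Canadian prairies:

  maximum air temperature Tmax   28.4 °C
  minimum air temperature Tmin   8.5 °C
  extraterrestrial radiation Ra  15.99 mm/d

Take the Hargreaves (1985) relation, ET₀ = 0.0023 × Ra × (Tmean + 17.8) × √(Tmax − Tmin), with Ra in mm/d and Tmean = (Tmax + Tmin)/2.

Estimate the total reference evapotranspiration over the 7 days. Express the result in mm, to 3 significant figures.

41.6 mm

Tmean = (28.4 + 8.5)/2 = 18.45 °C
ET₀ = 0.0023 × 15.99 × (18.45 + 17.8) × √19.9 = 0.0023 × 15.99 × 36.25 × 4.4609 = 5.9471 mm/d
Over 7 days: 5.9471 × 7 = 41.630 mm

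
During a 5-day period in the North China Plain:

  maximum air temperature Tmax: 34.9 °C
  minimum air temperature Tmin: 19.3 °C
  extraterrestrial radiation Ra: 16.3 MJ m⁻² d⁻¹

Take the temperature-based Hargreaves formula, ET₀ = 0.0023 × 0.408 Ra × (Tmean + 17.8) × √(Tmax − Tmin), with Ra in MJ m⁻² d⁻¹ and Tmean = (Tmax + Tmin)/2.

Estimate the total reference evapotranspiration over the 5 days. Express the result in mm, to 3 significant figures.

13.6 mm

Tmean = (34.9 + 19.3)/2 = 27.10 °C
0.408 Ra = 0.408 × 16.3 = 6.6504 mm/d equivalent
ET₀ = 0.0023 × 6.6504 × (27.10 + 17.8) × √15.6 = 0.0023 × 6.6504 × 44.90 × 3.9497 = 2.7126 mm/d
Over 5 days: 2.7126 × 5 = 13.563 mm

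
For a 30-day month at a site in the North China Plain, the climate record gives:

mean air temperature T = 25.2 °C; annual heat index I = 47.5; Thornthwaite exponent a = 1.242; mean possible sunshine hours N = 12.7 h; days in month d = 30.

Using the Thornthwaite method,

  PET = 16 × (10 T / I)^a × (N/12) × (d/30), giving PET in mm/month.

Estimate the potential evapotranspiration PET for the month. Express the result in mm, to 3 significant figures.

135 mm

10T/I = 10 × 25.2 / 47.5 = 5.3053
(10T/I)^a = 5.3053^1.242 = 7.9449
Uncorrected PET = 16 × 7.9449 = 127.118 mm
Correction = (N/12)(d/30) = (12.7/12)(30/30) = 1.0583
PET = 127.118 × 1.0583 = 134.529 mm/month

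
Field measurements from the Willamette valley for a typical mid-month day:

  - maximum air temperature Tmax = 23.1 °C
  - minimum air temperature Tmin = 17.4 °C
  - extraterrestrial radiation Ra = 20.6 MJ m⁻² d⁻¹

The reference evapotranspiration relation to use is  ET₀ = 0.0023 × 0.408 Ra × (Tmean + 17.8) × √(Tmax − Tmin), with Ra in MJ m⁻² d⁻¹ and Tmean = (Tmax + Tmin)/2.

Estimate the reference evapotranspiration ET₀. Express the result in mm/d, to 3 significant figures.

1.76 mm/d

Tmean = (23.1 + 17.4)/2 = 20.25 °C
0.408 Ra = 0.408 × 20.6 = 8.4048 mm/d equivalent
ET₀ = 0.0023 × 8.4048 × (20.25 + 17.8) × √5.7 = 0.0023 × 8.4048 × 38.05 × 2.3875 = 1.7561 mm/d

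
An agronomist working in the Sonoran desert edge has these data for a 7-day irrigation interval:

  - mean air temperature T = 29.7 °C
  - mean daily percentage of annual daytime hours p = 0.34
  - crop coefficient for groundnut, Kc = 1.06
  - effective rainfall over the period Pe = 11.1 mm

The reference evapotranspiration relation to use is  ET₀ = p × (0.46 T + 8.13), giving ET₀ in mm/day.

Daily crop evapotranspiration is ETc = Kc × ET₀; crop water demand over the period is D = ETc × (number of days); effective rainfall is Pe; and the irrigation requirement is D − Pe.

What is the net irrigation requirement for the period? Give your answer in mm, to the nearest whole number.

ET₀ = 0.34 × (0.46 × 29.7 + 8.13) = 0.34 × 21.792 = 7.4093 mm/d
ETc = Kc × ET₀ = 1.06 × 7.4093 = 7.8539 mm/d
Crop demand D = ETc × 7 d = 7.8539 × 7 = 54.977 mm
D − Pe = 54.977 − 11.1 = 43.877 mm

44 mm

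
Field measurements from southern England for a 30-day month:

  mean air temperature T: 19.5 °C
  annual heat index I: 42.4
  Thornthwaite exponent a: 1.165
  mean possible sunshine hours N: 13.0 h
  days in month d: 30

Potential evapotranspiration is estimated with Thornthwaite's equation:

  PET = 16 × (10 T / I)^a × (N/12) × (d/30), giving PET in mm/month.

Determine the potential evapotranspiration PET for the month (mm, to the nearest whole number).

103 mm

10T/I = 10 × 19.5 / 42.4 = 4.5991
(10T/I)^a = 4.5991^1.165 = 5.9158
Uncorrected PET = 16 × 5.9158 = 94.653 mm
Correction = (N/12)(d/30) = (13.0/12)(30/30) = 1.0833
PET = 94.653 × 1.0833 = 102.538 mm/month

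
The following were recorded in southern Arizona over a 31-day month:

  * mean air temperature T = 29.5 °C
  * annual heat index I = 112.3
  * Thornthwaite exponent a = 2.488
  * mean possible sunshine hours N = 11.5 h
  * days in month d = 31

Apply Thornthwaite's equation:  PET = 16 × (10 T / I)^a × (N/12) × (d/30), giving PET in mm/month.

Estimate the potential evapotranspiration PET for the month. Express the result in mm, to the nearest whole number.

10T/I = 10 × 29.5 / 112.3 = 2.6269
(10T/I)^a = 2.6269^2.488 = 11.0554
Uncorrected PET = 16 × 11.0554 = 176.886 mm
Correction = (N/12)(d/30) = (11.5/12)(31/30) = 0.9903
PET = 176.886 × 0.9903 = 175.170 mm/month

175 mm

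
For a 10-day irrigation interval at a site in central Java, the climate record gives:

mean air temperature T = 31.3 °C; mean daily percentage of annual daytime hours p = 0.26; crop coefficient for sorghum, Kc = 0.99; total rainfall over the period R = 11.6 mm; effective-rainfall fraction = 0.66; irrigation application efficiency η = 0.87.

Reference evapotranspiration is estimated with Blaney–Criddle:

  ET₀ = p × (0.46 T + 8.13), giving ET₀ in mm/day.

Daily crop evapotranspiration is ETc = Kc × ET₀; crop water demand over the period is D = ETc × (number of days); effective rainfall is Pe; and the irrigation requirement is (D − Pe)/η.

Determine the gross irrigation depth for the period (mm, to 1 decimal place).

ET₀ = 0.26 × (0.46 × 31.3 + 8.13) = 0.26 × 22.528 = 5.8573 mm/d
ETc = Kc × ET₀ = 0.99 × 5.8573 = 5.7987 mm/d
Crop demand D = ETc × 10 d = 5.7987 × 10 = 57.987 mm
Pe = 0.66 × 11.6 = 7.656 mm
D − Pe = 57.987 − 7.656 = 50.331 mm
Gross irrigation = 50.331 / 0.87 = 57.852 mm

57.9 mm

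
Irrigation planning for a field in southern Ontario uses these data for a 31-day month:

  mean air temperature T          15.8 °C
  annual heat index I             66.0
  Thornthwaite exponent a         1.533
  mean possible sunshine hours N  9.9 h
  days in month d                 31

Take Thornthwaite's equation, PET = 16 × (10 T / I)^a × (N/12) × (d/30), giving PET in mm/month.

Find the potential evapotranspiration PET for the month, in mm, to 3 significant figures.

52.0 mm

10T/I = 10 × 15.8 / 66.0 = 2.3939
(10T/I)^a = 2.3939^1.533 = 3.8121
Uncorrected PET = 16 × 3.8121 = 60.994 mm
Correction = (N/12)(d/30) = (9.9/12)(31/30) = 0.8525
PET = 60.994 × 0.8525 = 51.997 mm/month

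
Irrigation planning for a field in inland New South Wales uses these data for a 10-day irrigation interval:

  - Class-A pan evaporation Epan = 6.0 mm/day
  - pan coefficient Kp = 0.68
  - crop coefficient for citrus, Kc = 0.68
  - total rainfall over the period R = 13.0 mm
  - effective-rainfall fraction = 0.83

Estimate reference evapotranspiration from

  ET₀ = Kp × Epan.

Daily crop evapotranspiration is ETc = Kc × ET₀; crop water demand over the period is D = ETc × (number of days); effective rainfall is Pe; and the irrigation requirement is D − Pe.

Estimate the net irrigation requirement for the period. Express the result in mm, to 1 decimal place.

17.0 mm

ET₀ = 0.68 × 6.0 = 4.0800 mm/d
ETc = Kc × ET₀ = 0.68 × 4.0800 = 2.7744 mm/d
Crop demand D = ETc × 10 d = 2.7744 × 10 = 27.744 mm
Pe = 0.83 × 13.0 = 10.790 mm
D − Pe = 27.744 − 10.790 = 16.954 mm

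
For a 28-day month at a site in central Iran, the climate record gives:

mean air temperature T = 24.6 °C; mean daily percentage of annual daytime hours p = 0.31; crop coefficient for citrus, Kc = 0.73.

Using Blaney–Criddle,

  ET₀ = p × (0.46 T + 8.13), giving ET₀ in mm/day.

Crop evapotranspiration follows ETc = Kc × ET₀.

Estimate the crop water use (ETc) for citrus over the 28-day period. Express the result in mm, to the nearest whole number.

123 mm

ET₀ = 0.31 × (0.46 × 24.6 + 8.13) = 0.31 × 19.446 = 6.0283 mm/d
ETc = Kc × ET₀ = 0.73 × 6.0283 = 4.4007 mm/d
Over 28 days: 4.4007 × 28 = 123.220 mm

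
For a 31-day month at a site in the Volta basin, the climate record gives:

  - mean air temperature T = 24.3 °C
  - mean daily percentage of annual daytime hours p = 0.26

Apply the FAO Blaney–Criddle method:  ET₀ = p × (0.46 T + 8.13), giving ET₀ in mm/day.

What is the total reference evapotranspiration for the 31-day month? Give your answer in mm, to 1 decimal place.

155.6 mm

ET₀ = 0.26 × (0.46 × 24.3 + 8.13) = 0.26 × 19.308 = 5.0201 mm/d
Monthly total = 5.0201 × 31 = 155.623 mm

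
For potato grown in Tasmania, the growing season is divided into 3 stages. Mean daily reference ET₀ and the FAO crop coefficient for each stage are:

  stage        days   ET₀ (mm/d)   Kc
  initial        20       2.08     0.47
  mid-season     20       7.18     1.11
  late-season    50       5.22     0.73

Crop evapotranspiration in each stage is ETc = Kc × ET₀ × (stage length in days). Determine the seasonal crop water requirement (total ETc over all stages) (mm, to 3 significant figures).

369 mm

initial: 0.47 × 2.08 × 20 = 19.55 mm
mid-season: 1.11 × 7.18 × 20 = 159.40 mm
late-season: 0.73 × 5.22 × 50 = 190.53 mm
Seasonal total = 369.48 mm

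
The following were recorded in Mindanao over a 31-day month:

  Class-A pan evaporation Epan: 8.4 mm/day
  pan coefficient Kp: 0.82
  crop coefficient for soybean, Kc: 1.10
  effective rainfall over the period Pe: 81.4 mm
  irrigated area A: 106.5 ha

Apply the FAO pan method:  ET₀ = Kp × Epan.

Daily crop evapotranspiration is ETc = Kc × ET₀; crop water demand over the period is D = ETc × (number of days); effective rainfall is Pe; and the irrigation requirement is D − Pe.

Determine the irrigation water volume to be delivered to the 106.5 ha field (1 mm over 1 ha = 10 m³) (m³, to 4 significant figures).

163500 m³

ET₀ = 0.82 × 8.4 = 6.8880 mm/d
ETc = Kc × ET₀ = 1.10 × 6.8880 = 7.5768 mm/d
Crop demand D = ETc × 31 d = 7.5768 × 31 = 234.881 mm
D − Pe = 234.881 − 81.4 = 153.481 mm
Volume = 153.481 mm × 106.5 ha × 10 = 163457.3 m³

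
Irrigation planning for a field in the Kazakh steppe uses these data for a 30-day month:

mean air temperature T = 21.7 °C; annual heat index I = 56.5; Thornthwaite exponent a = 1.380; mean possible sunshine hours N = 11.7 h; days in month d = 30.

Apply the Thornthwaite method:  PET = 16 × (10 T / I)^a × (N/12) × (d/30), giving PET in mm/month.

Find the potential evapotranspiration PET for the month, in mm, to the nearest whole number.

10T/I = 10 × 21.7 / 56.5 = 3.8407
(10T/I)^a = 3.8407^1.380 = 6.4045
Uncorrected PET = 16 × 6.4045 = 102.472 mm
Correction = (N/12)(d/30) = (11.7/12)(30/30) = 0.9750
PET = 102.472 × 0.9750 = 99.910 mm/month

100 mm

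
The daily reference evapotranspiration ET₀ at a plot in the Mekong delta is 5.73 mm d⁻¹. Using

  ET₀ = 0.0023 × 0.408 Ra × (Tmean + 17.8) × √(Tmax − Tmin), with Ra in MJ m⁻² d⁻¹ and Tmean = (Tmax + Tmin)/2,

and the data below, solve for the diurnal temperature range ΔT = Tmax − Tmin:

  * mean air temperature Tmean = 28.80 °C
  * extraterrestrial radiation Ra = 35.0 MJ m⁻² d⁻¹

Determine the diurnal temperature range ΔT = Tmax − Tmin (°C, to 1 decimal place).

14.0 °C

√ΔT = ET₀ / [0.0023 × 0.408 × Ra × (Tmean+17.8)] = 5.73 / (0.0023 × 14.2800 × 46.60) = 3.7438
ΔT = 3.7438² = 14.016 °C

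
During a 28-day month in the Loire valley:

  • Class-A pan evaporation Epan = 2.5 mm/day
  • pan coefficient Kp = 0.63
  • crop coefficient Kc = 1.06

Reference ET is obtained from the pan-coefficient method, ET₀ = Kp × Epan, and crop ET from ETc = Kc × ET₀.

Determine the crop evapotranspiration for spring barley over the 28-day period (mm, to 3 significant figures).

ET₀ = 0.63 × 2.5 = 1.5750 mm/d
ETc = Kc × ET₀ = 1.06 × 1.5750 = 1.6695 mm/d
Over 28 days: 1.6695 × 28 = 46.746 mm

46.7 mm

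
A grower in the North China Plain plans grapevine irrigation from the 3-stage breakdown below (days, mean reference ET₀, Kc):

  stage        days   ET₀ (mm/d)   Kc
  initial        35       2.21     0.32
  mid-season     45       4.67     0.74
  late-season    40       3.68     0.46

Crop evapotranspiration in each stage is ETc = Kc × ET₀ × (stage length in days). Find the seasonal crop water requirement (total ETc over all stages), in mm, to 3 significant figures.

248 mm

initial: 0.32 × 2.21 × 35 = 24.75 mm
mid-season: 0.74 × 4.67 × 45 = 155.51 mm
late-season: 0.46 × 3.68 × 40 = 67.71 mm
Seasonal total = 247.97 mm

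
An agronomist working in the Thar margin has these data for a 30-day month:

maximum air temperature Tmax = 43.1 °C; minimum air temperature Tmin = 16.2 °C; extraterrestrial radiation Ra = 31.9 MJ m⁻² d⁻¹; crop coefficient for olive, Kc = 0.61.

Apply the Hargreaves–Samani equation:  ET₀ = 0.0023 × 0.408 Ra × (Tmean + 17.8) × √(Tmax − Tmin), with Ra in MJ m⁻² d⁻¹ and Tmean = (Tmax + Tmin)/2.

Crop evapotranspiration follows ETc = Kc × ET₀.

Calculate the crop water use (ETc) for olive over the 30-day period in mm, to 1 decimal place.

134.8 mm

Tmean = (43.1 + 16.2)/2 = 29.65 °C
0.408 Ra = 0.408 × 31.9 = 13.0152 mm/d equivalent
ET₀ = 0.0023 × 13.0152 × (29.65 + 17.8) × √26.9 = 0.0023 × 13.0152 × 47.45 × 5.1865 = 7.3670 mm/d
ETc = Kc × ET₀ = 0.61 × 7.3670 = 4.4939 mm/d
Over 30 days: 4.4939 × 30 = 134.817 mm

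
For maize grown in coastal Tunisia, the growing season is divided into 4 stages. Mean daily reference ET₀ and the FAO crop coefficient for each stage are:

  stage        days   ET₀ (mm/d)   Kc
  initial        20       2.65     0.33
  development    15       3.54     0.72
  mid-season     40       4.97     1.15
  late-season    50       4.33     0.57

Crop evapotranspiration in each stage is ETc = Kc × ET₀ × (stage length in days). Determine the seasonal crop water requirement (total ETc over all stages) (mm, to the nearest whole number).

408 mm

initial: 0.33 × 2.65 × 20 = 17.49 mm
development: 0.72 × 3.54 × 15 = 38.23 mm
mid-season: 1.15 × 4.97 × 40 = 228.62 mm
late-season: 0.57 × 4.33 × 50 = 123.41 mm
Seasonal total = 407.75 mm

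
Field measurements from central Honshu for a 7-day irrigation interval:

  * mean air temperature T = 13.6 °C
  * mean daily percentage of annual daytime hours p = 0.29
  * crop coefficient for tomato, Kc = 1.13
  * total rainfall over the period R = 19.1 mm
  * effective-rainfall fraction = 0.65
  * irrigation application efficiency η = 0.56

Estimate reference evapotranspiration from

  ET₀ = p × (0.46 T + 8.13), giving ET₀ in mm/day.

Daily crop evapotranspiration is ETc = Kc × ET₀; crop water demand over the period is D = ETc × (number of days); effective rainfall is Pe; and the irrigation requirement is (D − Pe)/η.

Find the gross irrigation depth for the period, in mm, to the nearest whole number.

ET₀ = 0.29 × (0.46 × 13.6 + 8.13) = 0.29 × 14.386 = 4.1719 mm/d
ETc = Kc × ET₀ = 1.13 × 4.1719 = 4.7142 mm/d
Crop demand D = ETc × 7 d = 4.7142 × 7 = 32.999 mm
Pe = 0.65 × 19.1 = 12.415 mm
D − Pe = 32.999 − 12.415 = 20.584 mm
Gross irrigation = 20.584 / 0.56 = 36.757 mm

37 mm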